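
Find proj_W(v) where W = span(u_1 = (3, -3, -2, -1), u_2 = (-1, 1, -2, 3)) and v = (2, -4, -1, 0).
proj_W(v) = (13/5, -13/5, -9/5, -4/5)

Set up U = [u_1 | ... | u_2] ∈ R^(4×2). The projector onto W = col(U) is P = U (U^T U)^(-1) U^T.
Compute U^T U =
  [23, -5]
  [-5, 15],
and U^T v = (20, -4).
Solve U^T U · c = U^T v for the coefficients: c = (7/8, 1/40). The projection is proj_W(v) = U c.
Check: (v - proj_W(v)) · u_1 = 0  (should be 0).
Check: (v - proj_W(v)) · u_2 = 0  (should be 0).
Result: proj_W(v) = (13/5, -13/5, -9/5, -4/5).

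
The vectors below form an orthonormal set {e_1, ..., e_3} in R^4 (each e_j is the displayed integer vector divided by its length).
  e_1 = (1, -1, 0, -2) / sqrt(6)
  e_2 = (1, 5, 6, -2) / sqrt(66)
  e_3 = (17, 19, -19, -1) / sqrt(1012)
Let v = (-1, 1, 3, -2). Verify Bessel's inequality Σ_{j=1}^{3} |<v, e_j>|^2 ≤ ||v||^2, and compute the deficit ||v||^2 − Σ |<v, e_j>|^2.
Σ |<v, e_j>|^2 = 1259/92; ||v||^2 = 15; deficit = 121/92

Write each e_j = u_j / sqrt(<u_j, u_j>) where u_j is the displayed integer vector. Then <v, e_j> = <v, u_j> / sqrt(<u_j, u_j>), so |<v, e_j>|^2 = <v, u_j>^2 / <u_j, u_j>.
Coefficients: <v, e_1> = 2/sqrt(6), <v, e_2> = 26/sqrt(66), <v, e_3> = -53/sqrt(1012).
Square and sum: Σ |<v, e_j>|^2 = 1259/92.
Compute ||v||^2 = v·v = 15.
Deficit = 15 − 1259/92 = 121/92 ≥ 0, confirming Bessel's inequality. (The deficit equals ||v − Σ <v,e_j> e_j||^2, the squared distance from v to span{e_j}.)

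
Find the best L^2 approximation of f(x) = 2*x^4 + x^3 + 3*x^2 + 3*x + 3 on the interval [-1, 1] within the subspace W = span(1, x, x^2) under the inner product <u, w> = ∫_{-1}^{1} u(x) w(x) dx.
g(x) = 33*x^2/7 + 18*x/5 + 99/35

The best approximation g ∈ W is the orthogonal projection of f onto W. Writing g = a_0 + a_1 x + a_2 x^2, the coefficients solve the normal equations G · a = b where
  G_{ij} = <φ_i, φ_j> and b_i = <f, φ_i>, with φ_0 = 1, φ_1 = x, φ_2 = x^2.
G =
  [2, 0, 2/3]
  [0, 2/3, 0]
  [2/3, 0, 2/5],
b = (44/5, 12/5, 132/35).
Solving gives a_0 = 99/35, a_1 = 18/5, a_2 = 33/7, so
  g(x) = 33*x^2/7 + 18*x/5 + 99/35.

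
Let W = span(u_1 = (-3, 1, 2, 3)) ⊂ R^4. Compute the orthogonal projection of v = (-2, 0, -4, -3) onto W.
proj_W(v) = (33/23, -11/23, -22/23, -33/23)

Set up U = [u_1 | ... | u_1] ∈ R^(4×1). The projector onto W = col(U) is P = U (U^T U)^(-1) U^T.
Compute U^T U =
  [23],
and U^T v = (-11).
Solve U^T U · c = U^T v for the coefficients: c = (-11/23). The projection is proj_W(v) = U c.
Check: (v - proj_W(v)) · u_1 = 0  (should be 0).
Result: proj_W(v) = (33/23, -11/23, -22/23, -33/23).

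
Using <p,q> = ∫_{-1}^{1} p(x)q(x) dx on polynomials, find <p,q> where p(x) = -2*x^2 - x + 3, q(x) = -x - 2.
<p,q> = -26/3

Expand the product: p(x)·q(x) = 2*x^3 + 5*x^2 - x - 6.
∫_{-1}^{1} of each monomial x^k gives [2/(k+1) if k even, 0 if k odd]. Integrating term-by-term (or equivalently evaluating the antiderivative F(x) = x^4/2 + 5*x^3/3 - x^2/2 - 6*x at the endpoints):
  F(1) − F(−1) = -13/3 − (13/3) = -26/3.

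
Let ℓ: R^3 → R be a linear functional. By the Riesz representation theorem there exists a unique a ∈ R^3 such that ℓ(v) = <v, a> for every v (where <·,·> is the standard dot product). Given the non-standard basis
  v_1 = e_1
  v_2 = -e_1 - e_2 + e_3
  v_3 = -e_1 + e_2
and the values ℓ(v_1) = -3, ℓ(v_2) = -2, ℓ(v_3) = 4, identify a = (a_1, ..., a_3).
a = (-3, 1, -4)

Write a = (a_1, ..., a_3) in the standard basis. For each basis vector v_i, ℓ(v_i) = <v_i, a> is a linear equation in the a_j's. Collect the n equations into a matrix system V a = ℓ, where row i of V is v_i (expressed in the standard basis). Since V is invertible (lower-triangular with 1s on the diagonal, up to permutation), solve by back-substitution:
  V =
[[1, 0, 0],
 [-1, -1, 1],
 [-1, 1, 0]]
  V a = (-3, -2, 4)
Solving gives a = (-3, 1, -4).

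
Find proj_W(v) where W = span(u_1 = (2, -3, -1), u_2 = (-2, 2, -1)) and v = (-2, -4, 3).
proj_W(v) = (14/9, -52/45, 71/45)

Set up U = [u_1 | ... | u_2] ∈ R^(3×2). The projector onto W = col(U) is P = U (U^T U)^(-1) U^T.
Compute U^T U =
  [14, -9]
  [-9, 9],
and U^T v = (5, -7).
Solve U^T U · c = U^T v for the coefficients: c = (-2/5, -53/45). The projection is proj_W(v) = U c.
Check: (v - proj_W(v)) · u_1 = 0  (should be 0).
Check: (v - proj_W(v)) · u_2 = 0  (should be 0).
Result: proj_W(v) = (14/9, -52/45, 71/45).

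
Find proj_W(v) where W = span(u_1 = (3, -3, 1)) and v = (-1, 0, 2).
proj_W(v) = (-3/19, 3/19, -1/19)

Set up U = [u_1 | ... | u_1] ∈ R^(3×1). The projector onto W = col(U) is P = U (U^T U)^(-1) U^T.
Compute U^T U =
  [19],
and U^T v = (-1).
Solve U^T U · c = U^T v for the coefficients: c = (-1/19). The projection is proj_W(v) = U c.
Check: (v - proj_W(v)) · u_1 = 0  (should be 0).
Result: proj_W(v) = (-3/19, 3/19, -1/19).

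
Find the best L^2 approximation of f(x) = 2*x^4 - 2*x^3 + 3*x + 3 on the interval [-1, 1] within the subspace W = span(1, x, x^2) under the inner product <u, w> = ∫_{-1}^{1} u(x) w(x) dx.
g(x) = 12*x^2/7 + 9*x/5 + 99/35

The best approximation g ∈ W is the orthogonal projection of f onto W. Writing g = a_0 + a_1 x + a_2 x^2, the coefficients solve the normal equations G · a = b where
  G_{ij} = <φ_i, φ_j> and b_i = <f, φ_i>, with φ_0 = 1, φ_1 = x, φ_2 = x^2.
G =
  [2, 0, 2/3]
  [0, 2/3, 0]
  [2/3, 0, 2/5],
b = (34/5, 6/5, 18/7).
Solving gives a_0 = 99/35, a_1 = 9/5, a_2 = 12/7, so
  g(x) = 12*x^2/7 + 9*x/5 + 99/35.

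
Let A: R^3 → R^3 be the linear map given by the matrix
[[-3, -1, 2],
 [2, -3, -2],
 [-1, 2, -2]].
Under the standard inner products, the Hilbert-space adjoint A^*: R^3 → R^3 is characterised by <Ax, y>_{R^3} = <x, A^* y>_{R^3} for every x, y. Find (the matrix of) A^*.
A^* = A^T =
[[-3, 2, -1],
 [-1, -3, 2],
 [2, -2, -2]]

For real matrices with standard dot products, the defining identity <Ax, y> = <x, A^* y> gives (Ax)^T y = x^T (A^*) y, i.e. x^T A^T y = x^T (A^*) y. Since this holds for all x, y, we must have A^* = A^T. Therefore
A^* =
[[-3, 2, -1],
 [-1, -3, 2],
 [2, -2, -2]].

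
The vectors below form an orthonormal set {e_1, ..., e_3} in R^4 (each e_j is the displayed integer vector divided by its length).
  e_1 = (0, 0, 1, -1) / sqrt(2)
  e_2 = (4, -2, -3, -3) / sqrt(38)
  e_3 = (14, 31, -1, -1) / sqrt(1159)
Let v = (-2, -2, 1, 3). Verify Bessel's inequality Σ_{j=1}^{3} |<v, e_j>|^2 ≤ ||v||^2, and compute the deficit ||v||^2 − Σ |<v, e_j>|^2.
Σ |<v, e_j>|^2 = 998/61; ||v||^2 = 18; deficit = 100/61

Write each e_j = u_j / sqrt(<u_j, u_j>) where u_j is the displayed integer vector. Then <v, e_j> = <v, u_j> / sqrt(<u_j, u_j>), so |<v, e_j>|^2 = <v, u_j>^2 / <u_j, u_j>.
Coefficients: <v, e_1> = -2/sqrt(2), <v, e_2> = -16/sqrt(38), <v, e_3> = -94/sqrt(1159).
Square and sum: Σ |<v, e_j>|^2 = 998/61.
Compute ||v||^2 = v·v = 18.
Deficit = 18 − 998/61 = 100/61 ≥ 0, confirming Bessel's inequality. (The deficit equals ||v − Σ <v,e_j> e_j||^2, the squared distance from v to span{e_j}.)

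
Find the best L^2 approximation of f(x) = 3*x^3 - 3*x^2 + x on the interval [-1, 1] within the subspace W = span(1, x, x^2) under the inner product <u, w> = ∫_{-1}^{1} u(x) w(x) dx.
g(x) = -3*x^2 + 14*x/5

The best approximation g ∈ W is the orthogonal projection of f onto W. Writing g = a_0 + a_1 x + a_2 x^2, the coefficients solve the normal equations G · a = b where
  G_{ij} = <φ_i, φ_j> and b_i = <f, φ_i>, with φ_0 = 1, φ_1 = x, φ_2 = x^2.
G =
  [2, 0, 2/3]
  [0, 2/3, 0]
  [2/3, 0, 2/5],
b = (-2, 28/15, -6/5).
Solving gives a_0 = 0, a_1 = 14/5, a_2 = -3, so
  g(x) = -3*x^2 + 14*x/5.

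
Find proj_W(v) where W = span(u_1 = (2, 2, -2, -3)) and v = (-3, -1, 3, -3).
proj_W(v) = (-10/21, -10/21, 10/21, 5/7)

Set up U = [u_1 | ... | u_1] ∈ R^(4×1). The projector onto W = col(U) is P = U (U^T U)^(-1) U^T.
Compute U^T U =
  [21],
and U^T v = (-5).
Solve U^T U · c = U^T v for the coefficients: c = (-5/21). The projection is proj_W(v) = U c.
Check: (v - proj_W(v)) · u_1 = 0  (should be 0).
Result: proj_W(v) = (-10/21, -10/21, 10/21, 5/7).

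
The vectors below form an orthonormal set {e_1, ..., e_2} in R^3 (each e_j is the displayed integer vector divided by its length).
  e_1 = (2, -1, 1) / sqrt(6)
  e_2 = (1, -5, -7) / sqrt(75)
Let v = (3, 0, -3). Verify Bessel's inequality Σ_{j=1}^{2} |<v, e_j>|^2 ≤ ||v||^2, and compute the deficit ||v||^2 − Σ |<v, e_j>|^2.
Σ |<v, e_j>|^2 = 459/50; ||v||^2 = 18; deficit = 441/50

Write each e_j = u_j / sqrt(<u_j, u_j>) where u_j is the displayed integer vector. Then <v, e_j> = <v, u_j> / sqrt(<u_j, u_j>), so |<v, e_j>|^2 = <v, u_j>^2 / <u_j, u_j>.
Coefficients: <v, e_1> = 3/sqrt(6), <v, e_2> = 24/sqrt(75).
Square and sum: Σ |<v, e_j>|^2 = 459/50.
Compute ||v||^2 = v·v = 18.
Deficit = 18 − 459/50 = 441/50 ≥ 0, confirming Bessel's inequality. (The deficit equals ||v − Σ <v,e_j> e_j||^2, the squared distance from v to span{e_j}.)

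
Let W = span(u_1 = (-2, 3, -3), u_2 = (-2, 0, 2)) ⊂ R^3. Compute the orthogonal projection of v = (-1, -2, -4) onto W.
proj_W(v) = (32/43, 39/43, -97/43)

Set up U = [u_1 | ... | u_2] ∈ R^(3×2). The projector onto W = col(U) is P = U (U^T U)^(-1) U^T.
Compute U^T U =
  [22, -2]
  [-2, 8],
and U^T v = (8, -6).
Solve U^T U · c = U^T v for the coefficients: c = (13/43, -29/43). The projection is proj_W(v) = U c.
Check: (v - proj_W(v)) · u_1 = 0  (should be 0).
Check: (v - proj_W(v)) · u_2 = 0  (should be 0).
Result: proj_W(v) = (32/43, 39/43, -97/43).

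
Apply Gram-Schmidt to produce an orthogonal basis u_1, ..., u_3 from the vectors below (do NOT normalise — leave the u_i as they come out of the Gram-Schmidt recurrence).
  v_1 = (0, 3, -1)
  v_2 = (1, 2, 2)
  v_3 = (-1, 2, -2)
Orthogonal basis:
  u_1 = (0, 3, -1)
  u_2 = (1, 4/5, 12/5)
  u_3 = (-16/37, 2/37, 6/37)

Apply the Gram-Schmidt recurrence
  u_1 = v_1
  u_i = v_i − Σ_{j<i} ((v_i · u_j) / (u_j · u_j)) · u_j.

Step by step this gives:
  u_1 = (0, 3, -1)
  u_2 = (1, 4/5, 12/5)
  u_3 = (-16/37, 2/37, 6/37)

Orthogonality check:
  u_2 · u_1 = 0 (should be 0)
  u_3 · u_1 = 0 (should be 0)
  u_3 · u_2 = 0 (should be 0)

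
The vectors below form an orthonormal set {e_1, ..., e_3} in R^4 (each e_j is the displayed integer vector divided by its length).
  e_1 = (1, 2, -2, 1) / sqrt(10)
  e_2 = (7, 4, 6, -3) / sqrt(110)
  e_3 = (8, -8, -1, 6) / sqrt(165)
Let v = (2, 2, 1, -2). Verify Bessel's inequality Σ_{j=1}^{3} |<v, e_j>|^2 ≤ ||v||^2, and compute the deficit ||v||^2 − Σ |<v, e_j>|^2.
Σ |<v, e_j>|^2 = 179/15; ||v||^2 = 13; deficit = 16/15

Write each e_j = u_j / sqrt(<u_j, u_j>) where u_j is the displayed integer vector. Then <v, e_j> = <v, u_j> / sqrt(<u_j, u_j>), so |<v, e_j>|^2 = <v, u_j>^2 / <u_j, u_j>.
Coefficients: <v, e_1> = 2/sqrt(10), <v, e_2> = 34/sqrt(110), <v, e_3> = -13/sqrt(165).
Square and sum: Σ |<v, e_j>|^2 = 179/15.
Compute ||v||^2 = v·v = 13.
Deficit = 13 − 179/15 = 16/15 ≥ 0, confirming Bessel's inequality. (The deficit equals ||v − Σ <v,e_j> e_j||^2, the squared distance from v to span{e_j}.)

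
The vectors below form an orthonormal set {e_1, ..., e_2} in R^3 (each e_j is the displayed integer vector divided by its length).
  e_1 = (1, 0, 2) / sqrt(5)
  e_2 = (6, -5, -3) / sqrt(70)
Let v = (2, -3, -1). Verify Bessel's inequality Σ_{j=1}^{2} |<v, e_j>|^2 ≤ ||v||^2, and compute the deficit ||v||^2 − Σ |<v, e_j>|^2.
Σ |<v, e_j>|^2 = 90/7; ||v||^2 = 14; deficit = 8/7

Write each e_j = u_j / sqrt(<u_j, u_j>) where u_j is the displayed integer vector. Then <v, e_j> = <v, u_j> / sqrt(<u_j, u_j>), so |<v, e_j>|^2 = <v, u_j>^2 / <u_j, u_j>.
Coefficients: <v, e_1> = 0/sqrt(5), <v, e_2> = 30/sqrt(70).
Square and sum: Σ |<v, e_j>|^2 = 90/7.
Compute ||v||^2 = v·v = 14.
Deficit = 14 − 90/7 = 8/7 ≥ 0, confirming Bessel's inequality. (The deficit equals ||v − Σ <v,e_j> e_j||^2, the squared distance from v to span{e_j}.)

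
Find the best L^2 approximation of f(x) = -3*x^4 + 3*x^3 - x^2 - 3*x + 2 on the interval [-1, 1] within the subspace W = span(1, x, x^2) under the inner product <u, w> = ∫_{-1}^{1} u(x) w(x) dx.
g(x) = -25*x^2/7 - 6*x/5 + 79/35

The best approximation g ∈ W is the orthogonal projection of f onto W. Writing g = a_0 + a_1 x + a_2 x^2, the coefficients solve the normal equations G · a = b where
  G_{ij} = <φ_i, φ_j> and b_i = <f, φ_i>, with φ_0 = 1, φ_1 = x, φ_2 = x^2.
G =
  [2, 0, 2/3]
  [0, 2/3, 0]
  [2/3, 0, 2/5],
b = (32/15, -4/5, 8/105).
Solving gives a_0 = 79/35, a_1 = -6/5, a_2 = -25/7, so
  g(x) = -25*x^2/7 - 6*x/5 + 79/35.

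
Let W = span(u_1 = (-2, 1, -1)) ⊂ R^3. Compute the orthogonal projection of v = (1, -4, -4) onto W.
proj_W(v) = (2/3, -1/3, 1/3)

Set up U = [u_1 | ... | u_1] ∈ R^(3×1). The projector onto W = col(U) is P = U (U^T U)^(-1) U^T.
Compute U^T U =
  [6],
and U^T v = (-2).
Solve U^T U · c = U^T v for the coefficients: c = (-1/3). The projection is proj_W(v) = U c.
Check: (v - proj_W(v)) · u_1 = 0  (should be 0).
Result: proj_W(v) = (2/3, -1/3, 1/3).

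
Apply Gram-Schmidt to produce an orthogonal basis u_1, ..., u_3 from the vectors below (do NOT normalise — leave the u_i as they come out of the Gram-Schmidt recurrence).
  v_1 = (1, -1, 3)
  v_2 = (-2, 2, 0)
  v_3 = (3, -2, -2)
Orthogonal basis:
  u_1 = (1, -1, 3)
  u_2 = (-18/11, 18/11, 12/11)
  u_3 = (1/2, 1/2, 0)

Apply the Gram-Schmidt recurrence
  u_1 = v_1
  u_i = v_i − Σ_{j<i} ((v_i · u_j) / (u_j · u_j)) · u_j.

Step by step this gives:
  u_1 = (1, -1, 3)
  u_2 = (-18/11, 18/11, 12/11)
  u_3 = (1/2, 1/2, 0)

Orthogonality check:
  u_2 · u_1 = 0 (should be 0)
  u_3 · u_1 = 0 (should be 0)
  u_3 · u_2 = 0 (should be 0)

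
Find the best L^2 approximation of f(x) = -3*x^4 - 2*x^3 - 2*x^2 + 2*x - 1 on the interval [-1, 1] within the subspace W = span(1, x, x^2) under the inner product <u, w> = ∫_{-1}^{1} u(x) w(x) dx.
g(x) = -32*x^2/7 + 4*x/5 - 26/35

The best approximation g ∈ W is the orthogonal projection of f onto W. Writing g = a_0 + a_1 x + a_2 x^2, the coefficients solve the normal equations G · a = b where
  G_{ij} = <φ_i, φ_j> and b_i = <f, φ_i>, with φ_0 = 1, φ_1 = x, φ_2 = x^2.
G =
  [2, 0, 2/3]
  [0, 2/3, 0]
  [2/3, 0, 2/5],
b = (-68/15, 8/15, -244/105).
Solving gives a_0 = -26/35, a_1 = 4/5, a_2 = -32/7, so
  g(x) = -32*x^2/7 + 4*x/5 - 26/35.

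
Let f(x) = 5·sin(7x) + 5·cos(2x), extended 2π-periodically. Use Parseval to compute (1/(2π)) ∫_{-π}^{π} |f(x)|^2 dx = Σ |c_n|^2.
Σ |c_n|^2 = 25

Expand |f|^2 and use orthogonality of {sin(nx), cos(mx)} on [-π, π]:
  ∫_{-π}^{π} sin(nx)^2 dx = π, ∫ cos(mx)^2 dx = π, and cross terms integrate to 0.
So ∫_{-π}^{π} f(x)^2 dx = 5^2 · π + 5^2 · π = (25 + 25)π.
Divide by 2π: (25 + 25)/2 = 25.
By Parseval, this equals Σ |c_n|^2.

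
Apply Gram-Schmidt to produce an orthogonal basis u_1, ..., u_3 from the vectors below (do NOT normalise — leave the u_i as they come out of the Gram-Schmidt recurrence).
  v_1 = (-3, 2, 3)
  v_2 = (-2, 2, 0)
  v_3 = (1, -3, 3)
Orthogonal basis:
  u_1 = (-3, 2, 3)
  u_2 = (-7/11, 12/11, -15/11)
  u_3 = (-9/19, -9/19, -3/19)

Apply the Gram-Schmidt recurrence
  u_1 = v_1
  u_i = v_i − Σ_{j<i} ((v_i · u_j) / (u_j · u_j)) · u_j.

Step by step this gives:
  u_1 = (-3, 2, 3)
  u_2 = (-7/11, 12/11, -15/11)
  u_3 = (-9/19, -9/19, -3/19)

Orthogonality check:
  u_2 · u_1 = 0 (should be 0)
  u_3 · u_1 = 0 (should be 0)
  u_3 · u_2 = 0 (should be 0)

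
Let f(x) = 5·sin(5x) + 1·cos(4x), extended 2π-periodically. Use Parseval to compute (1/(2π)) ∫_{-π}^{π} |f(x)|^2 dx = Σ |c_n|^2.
Σ |c_n|^2 = 13

Expand |f|^2 and use orthogonality of {sin(nx), cos(mx)} on [-π, π]:
  ∫_{-π}^{π} sin(nx)^2 dx = π, ∫ cos(mx)^2 dx = π, and cross terms integrate to 0.
So ∫_{-π}^{π} f(x)^2 dx = 5^2 · π + 1^2 · π = (25 + 1)π.
Divide by 2π: (25 + 1)/2 = 13.
By Parseval, this equals Σ |c_n|^2.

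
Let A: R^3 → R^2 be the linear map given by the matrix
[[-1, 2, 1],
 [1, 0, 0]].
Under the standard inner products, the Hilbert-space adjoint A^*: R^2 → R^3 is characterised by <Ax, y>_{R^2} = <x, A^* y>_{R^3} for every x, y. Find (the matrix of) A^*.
A^* = A^T =
[[-1, 1],
 [2, 0],
 [1, 0]]

For real matrices with standard dot products, the defining identity <Ax, y> = <x, A^* y> gives (Ax)^T y = x^T (A^*) y, i.e. x^T A^T y = x^T (A^*) y. Since this holds for all x, y, we must have A^* = A^T. Therefore
A^* =
[[-1, 1],
 [2, 0],
 [1, 0]].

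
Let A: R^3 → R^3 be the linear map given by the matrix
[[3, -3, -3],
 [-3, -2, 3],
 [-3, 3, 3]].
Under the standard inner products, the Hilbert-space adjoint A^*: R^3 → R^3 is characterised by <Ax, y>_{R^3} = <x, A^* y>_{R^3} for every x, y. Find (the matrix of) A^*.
A^* = A^T =
[[3, -3, -3],
 [-3, -2, 3],
 [-3, 3, 3]]

For real matrices with standard dot products, the defining identity <Ax, y> = <x, A^* y> gives (Ax)^T y = x^T (A^*) y, i.e. x^T A^T y = x^T (A^*) y. Since this holds for all x, y, we must have A^* = A^T. Therefore
A^* =
[[3, -3, -3],
 [-3, -2, 3],
 [-3, 3, 3]].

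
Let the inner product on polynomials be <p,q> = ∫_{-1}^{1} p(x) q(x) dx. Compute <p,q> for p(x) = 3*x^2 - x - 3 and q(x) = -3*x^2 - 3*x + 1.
<p,q> = 2/5

Expand the product: p(x)·q(x) = -9*x^4 - 6*x^3 + 15*x^2 + 8*x - 3.
∫_{-1}^{1} of each monomial x^k gives [2/(k+1) if k even, 0 if k odd]. Integrating term-by-term (or equivalently evaluating the antiderivative F(x) = -9*x^5/5 - 3*x^4/2 + 5*x^3 + 4*x^2 - 3*x at the endpoints):
  F(1) − F(−1) = 27/10 − (23/10) = 2/5.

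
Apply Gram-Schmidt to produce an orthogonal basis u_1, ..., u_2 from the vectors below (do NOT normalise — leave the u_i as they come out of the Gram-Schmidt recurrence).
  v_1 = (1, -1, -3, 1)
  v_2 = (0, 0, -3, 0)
Orthogonal basis:
  u_1 = (1, -1, -3, 1)
  u_2 = (-3/4, 3/4, -3/4, -3/4)

Apply the Gram-Schmidt recurrence
  u_1 = v_1
  u_i = v_i − Σ_{j<i} ((v_i · u_j) / (u_j · u_j)) · u_j.

Step by step this gives:
  u_1 = (1, -1, -3, 1)
  u_2 = (-3/4, 3/4, -3/4, -3/4)

Orthogonality check:
  u_2 · u_1 = 0 (should be 0)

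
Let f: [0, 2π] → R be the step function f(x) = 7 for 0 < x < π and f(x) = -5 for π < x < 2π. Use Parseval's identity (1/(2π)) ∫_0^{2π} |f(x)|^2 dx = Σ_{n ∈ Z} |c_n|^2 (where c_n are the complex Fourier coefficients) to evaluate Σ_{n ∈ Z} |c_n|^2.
Σ |c_n|^2 = 37

Parseval equates the L^2 energy of f (normalised by 1/(2π)) with the ℓ^2 sum of its Fourier coefficients: (1/(2π)) ∫_0^{2π} |f|^2 = Σ |c_n|^2.
Compute the left side: (1/(2π)) [∫_0^π 7^2 dx + ∫_π^{2π} (-5)^2 dx] = (1/(2π)) · (49π + 25π) = (49 + 25)/2 = 37.
So Σ_{n ∈ Z} |c_n|^2 = 37.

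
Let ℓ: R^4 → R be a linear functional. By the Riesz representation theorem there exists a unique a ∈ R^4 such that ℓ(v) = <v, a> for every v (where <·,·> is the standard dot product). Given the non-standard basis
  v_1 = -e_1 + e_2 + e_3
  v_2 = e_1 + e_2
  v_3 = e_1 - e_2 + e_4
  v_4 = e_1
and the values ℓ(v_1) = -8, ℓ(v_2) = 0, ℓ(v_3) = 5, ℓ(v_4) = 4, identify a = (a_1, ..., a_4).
a = (4, -4, 0, -3)

Write a = (a_1, ..., a_4) in the standard basis. For each basis vector v_i, ℓ(v_i) = <v_i, a> is a linear equation in the a_j's. Collect the n equations into a matrix system V a = ℓ, where row i of V is v_i (expressed in the standard basis). Since V is invertible (lower-triangular with 1s on the diagonal, up to permutation), solve by back-substitution:
  V =
[[-1, 1, 1, 0],
 [1, 1, 0, 0],
 [1, -1, 0, 1],
 [1, 0, 0, 0]]
  V a = (-8, 0, 5, 4)
Solving gives a = (4, -4, 0, -3).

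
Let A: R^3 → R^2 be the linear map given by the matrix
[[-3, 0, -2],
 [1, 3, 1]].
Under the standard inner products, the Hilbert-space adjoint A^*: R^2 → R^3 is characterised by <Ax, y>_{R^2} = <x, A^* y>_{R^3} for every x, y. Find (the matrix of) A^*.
A^* = A^T =
[[-3, 1],
 [0, 3],
 [-2, 1]]

For real matrices with standard dot products, the defining identity <Ax, y> = <x, A^* y> gives (Ax)^T y = x^T (A^*) y, i.e. x^T A^T y = x^T (A^*) y. Since this holds for all x, y, we must have A^* = A^T. Therefore
A^* =
[[-3, 1],
 [0, 3],
 [-2, 1]].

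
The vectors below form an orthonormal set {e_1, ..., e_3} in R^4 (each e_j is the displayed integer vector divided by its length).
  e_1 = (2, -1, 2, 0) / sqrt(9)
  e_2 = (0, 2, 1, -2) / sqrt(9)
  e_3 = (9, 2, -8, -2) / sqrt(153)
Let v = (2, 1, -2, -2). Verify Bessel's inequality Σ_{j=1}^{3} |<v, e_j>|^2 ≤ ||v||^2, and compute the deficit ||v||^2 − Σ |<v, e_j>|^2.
Σ |<v, e_j>|^2 = 1889/153; ||v||^2 = 13; deficit = 100/153

Write each e_j = u_j / sqrt(<u_j, u_j>) where u_j is the displayed integer vector. Then <v, e_j> = <v, u_j> / sqrt(<u_j, u_j>), so |<v, e_j>|^2 = <v, u_j>^2 / <u_j, u_j>.
Coefficients: <v, e_1> = -1/sqrt(9), <v, e_2> = 4/sqrt(9), <v, e_3> = 40/sqrt(153).
Square and sum: Σ |<v, e_j>|^2 = 1889/153.
Compute ||v||^2 = v·v = 13.
Deficit = 13 − 1889/153 = 100/153 ≥ 0, confirming Bessel's inequality. (The deficit equals ||v − Σ <v,e_j> e_j||^2, the squared distance from v to span{e_j}.)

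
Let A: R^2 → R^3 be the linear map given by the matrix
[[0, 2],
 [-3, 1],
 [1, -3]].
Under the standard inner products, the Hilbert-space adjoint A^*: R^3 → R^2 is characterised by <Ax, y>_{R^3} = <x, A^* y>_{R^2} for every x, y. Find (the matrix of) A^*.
A^* = A^T =
[[0, -3, 1],
 [2, 1, -3]]

For real matrices with standard dot products, the defining identity <Ax, y> = <x, A^* y> gives (Ax)^T y = x^T (A^*) y, i.e. x^T A^T y = x^T (A^*) y. Since this holds for all x, y, we must have A^* = A^T. Therefore
A^* =
[[0, -3, 1],
 [2, 1, -3]].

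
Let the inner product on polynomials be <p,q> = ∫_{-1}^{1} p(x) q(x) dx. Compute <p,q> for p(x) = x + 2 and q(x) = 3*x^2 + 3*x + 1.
<p,q> = 10

Expand the product: p(x)·q(x) = 3*x^3 + 9*x^2 + 7*x + 2.
∫_{-1}^{1} of each monomial x^k gives [2/(k+1) if k even, 0 if k odd]. Integrating term-by-term (or equivalently evaluating the antiderivative F(x) = 3*x^4/4 + 3*x^3 + 7*x^2/2 + 2*x at the endpoints):
  F(1) − F(−1) = 37/4 − (-3/4) = 10.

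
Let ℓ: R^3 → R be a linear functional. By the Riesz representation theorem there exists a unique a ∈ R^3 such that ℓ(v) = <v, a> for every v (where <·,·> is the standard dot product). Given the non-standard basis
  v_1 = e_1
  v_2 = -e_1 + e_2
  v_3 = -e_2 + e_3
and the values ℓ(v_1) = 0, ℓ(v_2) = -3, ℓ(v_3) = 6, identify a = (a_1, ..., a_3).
a = (0, -3, 3)

Write a = (a_1, ..., a_3) in the standard basis. For each basis vector v_i, ℓ(v_i) = <v_i, a> is a linear equation in the a_j's. Collect the n equations into a matrix system V a = ℓ, where row i of V is v_i (expressed in the standard basis). Since V is invertible (lower-triangular with 1s on the diagonal, up to permutation), solve by back-substitution:
  V =
[[1, 0, 0],
 [-1, 1, 0],
 [0, -1, 1]]
  V a = (0, -3, 6)
Solving gives a = (0, -3, 3).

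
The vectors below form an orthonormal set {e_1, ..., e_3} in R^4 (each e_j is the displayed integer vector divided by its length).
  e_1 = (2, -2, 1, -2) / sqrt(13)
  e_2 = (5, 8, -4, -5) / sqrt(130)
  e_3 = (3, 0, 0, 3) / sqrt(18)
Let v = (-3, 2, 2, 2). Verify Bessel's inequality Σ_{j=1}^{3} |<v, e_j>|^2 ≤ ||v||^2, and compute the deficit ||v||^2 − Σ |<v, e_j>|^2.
Σ |<v, e_j>|^2 = 69/5; ||v||^2 = 21; deficit = 36/5

Write each e_j = u_j / sqrt(<u_j, u_j>) where u_j is the displayed integer vector. Then <v, e_j> = <v, u_j> / sqrt(<u_j, u_j>), so |<v, e_j>|^2 = <v, u_j>^2 / <u_j, u_j>.
Coefficients: <v, e_1> = -12/sqrt(13), <v, e_2> = -17/sqrt(130), <v, e_3> = -3/sqrt(18).
Square and sum: Σ |<v, e_j>|^2 = 69/5.
Compute ||v||^2 = v·v = 21.
Deficit = 21 − 69/5 = 36/5 ≥ 0, confirming Bessel's inequality. (The deficit equals ||v − Σ <v,e_j> e_j||^2, the squared distance from v to span{e_j}.)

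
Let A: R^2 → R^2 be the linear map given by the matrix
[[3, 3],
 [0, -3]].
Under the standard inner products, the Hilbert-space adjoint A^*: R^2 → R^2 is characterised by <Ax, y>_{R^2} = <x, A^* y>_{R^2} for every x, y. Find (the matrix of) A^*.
A^* = A^T =
[[3, 0],
 [3, -3]]

For real matrices with standard dot products, the defining identity <Ax, y> = <x, A^* y> gives (Ax)^T y = x^T (A^*) y, i.e. x^T A^T y = x^T (A^*) y. Since this holds for all x, y, we must have A^* = A^T. Therefore
A^* =
[[3, 0],
 [3, -3]].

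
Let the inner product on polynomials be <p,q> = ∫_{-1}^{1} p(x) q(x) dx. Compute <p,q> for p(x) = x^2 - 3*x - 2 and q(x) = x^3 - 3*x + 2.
<p,q> = -28/15

Expand the product: p(x)·q(x) = x^5 - 3*x^4 - 5*x^3 + 11*x^2 - 4.
∫_{-1}^{1} of each monomial x^k gives [2/(k+1) if k even, 0 if k odd]. Integrating term-by-term (or equivalently evaluating the antiderivative F(x) = x^6/6 - 3*x^5/5 - 5*x^4/4 + 11*x^3/3 - 4*x at the endpoints):
  F(1) − F(−1) = -121/60 − (-3/20) = -28/15.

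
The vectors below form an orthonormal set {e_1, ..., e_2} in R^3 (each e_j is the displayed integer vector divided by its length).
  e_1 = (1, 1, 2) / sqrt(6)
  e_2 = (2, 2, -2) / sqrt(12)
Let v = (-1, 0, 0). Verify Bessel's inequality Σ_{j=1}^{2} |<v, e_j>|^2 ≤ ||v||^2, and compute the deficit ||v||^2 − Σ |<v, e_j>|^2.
Σ |<v, e_j>|^2 = 1/2; ||v||^2 = 1; deficit = 1/2

Write each e_j = u_j / sqrt(<u_j, u_j>) where u_j is the displayed integer vector. Then <v, e_j> = <v, u_j> / sqrt(<u_j, u_j>), so |<v, e_j>|^2 = <v, u_j>^2 / <u_j, u_j>.
Coefficients: <v, e_1> = -1/sqrt(6), <v, e_2> = -2/sqrt(12).
Square and sum: Σ |<v, e_j>|^2 = 1/2.
Compute ||v||^2 = v·v = 1.
Deficit = 1 − 1/2 = 1/2 ≥ 0, confirming Bessel's inequality. (The deficit equals ||v − Σ <v,e_j> e_j||^2, the squared distance from v to span{e_j}.)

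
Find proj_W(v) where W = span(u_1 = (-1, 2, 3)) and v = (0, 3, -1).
proj_W(v) = (-3/14, 3/7, 9/14)

Set up U = [u_1 | ... | u_1] ∈ R^(3×1). The projector onto W = col(U) is P = U (U^T U)^(-1) U^T.
Compute U^T U =
  [14],
and U^T v = (3).
Solve U^T U · c = U^T v for the coefficients: c = (3/14). The projection is proj_W(v) = U c.
Check: (v - proj_W(v)) · u_1 = 0  (should be 0).
Result: proj_W(v) = (-3/14, 3/7, 9/14).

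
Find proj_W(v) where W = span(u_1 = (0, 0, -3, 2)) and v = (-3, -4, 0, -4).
proj_W(v) = (0, 0, 24/13, -16/13)

Set up U = [u_1 | ... | u_1] ∈ R^(4×1). The projector onto W = col(U) is P = U (U^T U)^(-1) U^T.
Compute U^T U =
  [13],
and U^T v = (-8).
Solve U^T U · c = U^T v for the coefficients: c = (-8/13). The projection is proj_W(v) = U c.
Check: (v - proj_W(v)) · u_1 = 0  (should be 0).
Result: proj_W(v) = (0, 0, 24/13, -16/13).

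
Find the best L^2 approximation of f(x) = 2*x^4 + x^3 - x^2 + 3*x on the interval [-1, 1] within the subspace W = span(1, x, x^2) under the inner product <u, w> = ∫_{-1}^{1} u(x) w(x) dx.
g(x) = 5*x^2/7 + 18*x/5 - 6/35

The best approximation g ∈ W is the orthogonal projection of f onto W. Writing g = a_0 + a_1 x + a_2 x^2, the coefficients solve the normal equations G · a = b where
  G_{ij} = <φ_i, φ_j> and b_i = <f, φ_i>, with φ_0 = 1, φ_1 = x, φ_2 = x^2.
G =
  [2, 0, 2/3]
  [0, 2/3, 0]
  [2/3, 0, 2/5],
b = (2/15, 12/5, 6/35).
Solving gives a_0 = -6/35, a_1 = 18/5, a_2 = 5/7, so
  g(x) = 5*x^2/7 + 18*x/5 - 6/35.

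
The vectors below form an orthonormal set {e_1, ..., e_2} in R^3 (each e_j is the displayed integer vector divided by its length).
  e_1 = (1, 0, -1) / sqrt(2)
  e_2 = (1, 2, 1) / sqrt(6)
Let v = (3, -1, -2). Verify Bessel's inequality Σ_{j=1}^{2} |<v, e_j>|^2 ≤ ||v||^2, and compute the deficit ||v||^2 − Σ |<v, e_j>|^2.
Σ |<v, e_j>|^2 = 38/3; ||v||^2 = 14; deficit = 4/3

Write each e_j = u_j / sqrt(<u_j, u_j>) where u_j is the displayed integer vector. Then <v, e_j> = <v, u_j> / sqrt(<u_j, u_j>), so |<v, e_j>|^2 = <v, u_j>^2 / <u_j, u_j>.
Coefficients: <v, e_1> = 5/sqrt(2), <v, e_2> = -1/sqrt(6).
Square and sum: Σ |<v, e_j>|^2 = 38/3.
Compute ||v||^2 = v·v = 14.
Deficit = 14 − 38/3 = 4/3 ≥ 0, confirming Bessel's inequality. (The deficit equals ||v − Σ <v,e_j> e_j||^2, the squared distance from v to span{e_j}.)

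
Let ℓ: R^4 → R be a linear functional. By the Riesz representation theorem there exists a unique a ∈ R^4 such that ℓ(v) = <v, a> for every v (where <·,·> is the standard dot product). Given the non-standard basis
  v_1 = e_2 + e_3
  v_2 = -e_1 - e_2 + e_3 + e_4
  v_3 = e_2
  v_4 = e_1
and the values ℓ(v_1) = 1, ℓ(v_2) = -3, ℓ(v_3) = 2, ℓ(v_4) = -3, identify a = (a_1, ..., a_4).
a = (-3, 2, -1, -3)

Write a = (a_1, ..., a_4) in the standard basis. For each basis vector v_i, ℓ(v_i) = <v_i, a> is a linear equation in the a_j's. Collect the n equations into a matrix system V a = ℓ, where row i of V is v_i (expressed in the standard basis). Since V is invertible (lower-triangular with 1s on the diagonal, up to permutation), solve by back-substitution:
  V =
[[0, 1, 1, 0],
 [-1, -1, 1, 1],
 [0, 1, 0, 0],
 [1, 0, 0, 0]]
  V a = (1, -3, 2, -3)
Solving gives a = (-3, 2, -1, -3).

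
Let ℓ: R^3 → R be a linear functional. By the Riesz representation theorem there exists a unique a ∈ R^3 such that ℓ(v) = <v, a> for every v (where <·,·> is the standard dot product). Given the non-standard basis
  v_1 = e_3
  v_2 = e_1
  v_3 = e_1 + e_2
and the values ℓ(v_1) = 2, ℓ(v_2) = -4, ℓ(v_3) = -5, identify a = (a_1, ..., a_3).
a = (-4, -1, 2)

Write a = (a_1, ..., a_3) in the standard basis. For each basis vector v_i, ℓ(v_i) = <v_i, a> is a linear equation in the a_j's. Collect the n equations into a matrix system V a = ℓ, where row i of V is v_i (expressed in the standard basis). Since V is invertible (lower-triangular with 1s on the diagonal, up to permutation), solve by back-substitution:
  V =
[[0, 0, 1],
 [1, 0, 0],
 [1, 1, 0]]
  V a = (2, -4, -5)
Solving gives a = (-4, -1, 2).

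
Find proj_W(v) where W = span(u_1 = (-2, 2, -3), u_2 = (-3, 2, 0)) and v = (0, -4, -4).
proj_W(v) = (24/11, -8/11, -36/11)

Set up U = [u_1 | ... | u_2] ∈ R^(3×2). The projector onto W = col(U) is P = U (U^T U)^(-1) U^T.
Compute U^T U =
  [17, 10]
  [10, 13],
and U^T v = (4, -8).
Solve U^T U · c = U^T v for the coefficients: c = (12/11, -16/11). The projection is proj_W(v) = U c.
Check: (v - proj_W(v)) · u_1 = 0  (should be 0).
Check: (v - proj_W(v)) · u_2 = 0  (should be 0).
Result: proj_W(v) = (24/11, -8/11, -36/11).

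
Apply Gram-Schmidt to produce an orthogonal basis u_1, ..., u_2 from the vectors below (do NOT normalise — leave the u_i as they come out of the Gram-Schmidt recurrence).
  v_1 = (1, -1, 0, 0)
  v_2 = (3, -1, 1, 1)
Orthogonal basis:
  u_1 = (1, -1, 0, 0)
  u_2 = (1, 1, 1, 1)

Apply the Gram-Schmidt recurrence
  u_1 = v_1
  u_i = v_i − Σ_{j<i} ((v_i · u_j) / (u_j · u_j)) · u_j.

Step by step this gives:
  u_1 = (1, -1, 0, 0)
  u_2 = (1, 1, 1, 1)

Orthogonality check:
  u_2 · u_1 = 0 (should be 0)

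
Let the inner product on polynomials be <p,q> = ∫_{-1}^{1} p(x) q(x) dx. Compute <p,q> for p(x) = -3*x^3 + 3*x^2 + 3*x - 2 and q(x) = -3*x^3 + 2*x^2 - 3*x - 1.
<p,q> = -178/105

Expand the product: p(x)·q(x) = 9*x^6 - 15*x^5 + 6*x^4 + 6*x^3 - 16*x^2 + 3*x + 2.
∫_{-1}^{1} of each monomial x^k gives [2/(k+1) if k even, 0 if k odd]. Integrating term-by-term (or equivalently evaluating the antiderivative F(x) = 9*x^7/7 - 5*x^6/2 + 6*x^5/5 + 3*x^4/2 - 16*x^3/3 + 3*x^2/2 + 2*x at the endpoints):
  F(1) − F(−1) = -73/210 − (283/210) = -178/105.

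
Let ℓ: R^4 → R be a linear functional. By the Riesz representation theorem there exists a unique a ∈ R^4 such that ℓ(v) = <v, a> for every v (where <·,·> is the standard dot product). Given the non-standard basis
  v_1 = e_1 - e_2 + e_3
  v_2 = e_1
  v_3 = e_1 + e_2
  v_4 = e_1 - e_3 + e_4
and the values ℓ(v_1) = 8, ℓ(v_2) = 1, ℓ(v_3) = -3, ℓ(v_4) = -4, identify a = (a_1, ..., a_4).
a = (1, -4, 3, -2)

Write a = (a_1, ..., a_4) in the standard basis. For each basis vector v_i, ℓ(v_i) = <v_i, a> is a linear equation in the a_j's. Collect the n equations into a matrix system V a = ℓ, where row i of V is v_i (expressed in the standard basis). Since V is invertible (lower-triangular with 1s on the diagonal, up to permutation), solve by back-substitution:
  V =
[[1, -1, 1, 0],
 [1, 0, 0, 0],
 [1, 1, 0, 0],
 [1, 0, -1, 1]]
  V a = (8, 1, -3, -4)
Solving gives a = (1, -4, 3, -2).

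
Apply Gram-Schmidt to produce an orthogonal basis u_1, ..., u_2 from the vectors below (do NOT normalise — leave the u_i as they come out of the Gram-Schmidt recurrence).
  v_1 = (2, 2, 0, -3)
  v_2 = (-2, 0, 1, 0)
Orthogonal basis:
  u_1 = (2, 2, 0, -3)
  u_2 = (-26/17, 8/17, 1, -12/17)

Apply the Gram-Schmidt recurrence
  u_1 = v_1
  u_i = v_i − Σ_{j<i} ((v_i · u_j) / (u_j · u_j)) · u_j.

Step by step this gives:
  u_1 = (2, 2, 0, -3)
  u_2 = (-26/17, 8/17, 1, -12/17)

Orthogonality check:
  u_2 · u_1 = 0 (should be 0)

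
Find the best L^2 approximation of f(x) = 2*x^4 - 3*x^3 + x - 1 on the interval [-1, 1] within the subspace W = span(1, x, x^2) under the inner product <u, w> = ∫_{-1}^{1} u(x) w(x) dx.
g(x) = 12*x^2/7 - 4*x/5 - 41/35

The best approximation g ∈ W is the orthogonal projection of f onto W. Writing g = a_0 + a_1 x + a_2 x^2, the coefficients solve the normal equations G · a = b where
  G_{ij} = <φ_i, φ_j> and b_i = <f, φ_i>, with φ_0 = 1, φ_1 = x, φ_2 = x^2.
G =
  [2, 0, 2/3]
  [0, 2/3, 0]
  [2/3, 0, 2/5],
b = (-6/5, -8/15, -2/21).
Solving gives a_0 = -41/35, a_1 = -4/5, a_2 = 12/7, so
  g(x) = 12*x^2/7 - 4*x/5 - 41/35.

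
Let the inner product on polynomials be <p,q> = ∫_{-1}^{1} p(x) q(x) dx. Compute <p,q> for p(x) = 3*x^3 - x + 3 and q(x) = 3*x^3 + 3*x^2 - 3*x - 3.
<p,q> = -428/35

Expand the product: p(x)·q(x) = 9*x^6 + 9*x^5 - 12*x^4 - 3*x^3 + 12*x^2 - 6*x - 9.
∫_{-1}^{1} of each monomial x^k gives [2/(k+1) if k even, 0 if k odd]. Integrating term-by-term (or equivalently evaluating the antiderivative F(x) = 9*x^7/7 + 3*x^6/2 - 12*x^5/5 - 3*x^4/4 + 4*x^3 - 3*x^2 - 9*x at the endpoints):
  F(1) − F(−1) = -1171/140 − (541/140) = -428/35.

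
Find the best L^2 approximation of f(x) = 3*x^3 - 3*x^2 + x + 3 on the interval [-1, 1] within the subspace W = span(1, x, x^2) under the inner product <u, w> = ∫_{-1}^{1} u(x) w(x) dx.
g(x) = -3*x^2 + 14*x/5 + 3

The best approximation g ∈ W is the orthogonal projection of f onto W. Writing g = a_0 + a_1 x + a_2 x^2, the coefficients solve the normal equations G · a = b where
  G_{ij} = <φ_i, φ_j> and b_i = <f, φ_i>, with φ_0 = 1, φ_1 = x, φ_2 = x^2.
G =
  [2, 0, 2/3]
  [0, 2/3, 0]
  [2/3, 0, 2/5],
b = (4, 28/15, 4/5).
Solving gives a_0 = 3, a_1 = 14/5, a_2 = -3, so
  g(x) = -3*x^2 + 14*x/5 + 3.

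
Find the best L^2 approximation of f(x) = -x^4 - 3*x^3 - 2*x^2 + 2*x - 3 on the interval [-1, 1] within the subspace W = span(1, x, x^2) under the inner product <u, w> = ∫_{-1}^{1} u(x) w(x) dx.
g(x) = -20*x^2/7 + x/5 - 102/35

The best approximation g ∈ W is the orthogonal projection of f onto W. Writing g = a_0 + a_1 x + a_2 x^2, the coefficients solve the normal equations G · a = b where
  G_{ij} = <φ_i, φ_j> and b_i = <f, φ_i>, with φ_0 = 1, φ_1 = x, φ_2 = x^2.
G =
  [2, 0, 2/3]
  [0, 2/3, 0]
  [2/3, 0, 2/5],
b = (-116/15, 2/15, -108/35).
Solving gives a_0 = -102/35, a_1 = 1/5, a_2 = -20/7, so
  g(x) = -20*x^2/7 + x/5 - 102/35.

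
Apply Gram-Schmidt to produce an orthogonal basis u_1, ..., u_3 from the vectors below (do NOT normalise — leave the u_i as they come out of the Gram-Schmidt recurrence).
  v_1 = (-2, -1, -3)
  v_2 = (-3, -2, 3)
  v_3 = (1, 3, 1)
Orthogonal basis:
  u_1 = (-2, -1, -3)
  u_2 = (-22/7, -29/14, 39/14)
  u_3 = (-333/307, 555/307, 37/307)

Apply the Gram-Schmidt recurrence
  u_1 = v_1
  u_i = v_i − Σ_{j<i} ((v_i · u_j) / (u_j · u_j)) · u_j.

Step by step this gives:
  u_1 = (-2, -1, -3)
  u_2 = (-22/7, -29/14, 39/14)
  u_3 = (-333/307, 555/307, 37/307)

Orthogonality check:
  u_2 · u_1 = 0 (should be 0)
  u_3 · u_1 = 0 (should be 0)
  u_3 · u_2 = 0 (should be 0)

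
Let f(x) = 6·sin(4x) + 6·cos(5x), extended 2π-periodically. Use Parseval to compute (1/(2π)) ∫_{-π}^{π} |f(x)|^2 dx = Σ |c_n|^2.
Σ |c_n|^2 = 36

Expand |f|^2 and use orthogonality of {sin(nx), cos(mx)} on [-π, π]:
  ∫_{-π}^{π} sin(nx)^2 dx = π, ∫ cos(mx)^2 dx = π, and cross terms integrate to 0.
So ∫_{-π}^{π} f(x)^2 dx = 6^2 · π + 6^2 · π = (36 + 36)π.
Divide by 2π: (36 + 36)/2 = 36.
By Parseval, this equals Σ |c_n|^2.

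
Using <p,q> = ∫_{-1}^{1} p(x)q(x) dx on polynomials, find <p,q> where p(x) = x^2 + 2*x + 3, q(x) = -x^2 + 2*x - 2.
<p,q> = -196/15

Expand the product: p(x)·q(x) = -x^4 - x^2 + 2*x - 6.
∫_{-1}^{1} of each monomial x^k gives [2/(k+1) if k even, 0 if k odd]. Integrating term-by-term (or equivalently evaluating the antiderivative F(x) = -x^5/5 - x^3/3 + x^2 - 6*x at the endpoints):
  F(1) − F(−1) = -83/15 − (113/15) = -196/15.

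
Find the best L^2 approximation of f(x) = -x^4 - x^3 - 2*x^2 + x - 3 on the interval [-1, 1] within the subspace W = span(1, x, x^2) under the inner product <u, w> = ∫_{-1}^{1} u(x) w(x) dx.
g(x) = -20*x^2/7 + 2*x/5 - 102/35

The best approximation g ∈ W is the orthogonal projection of f onto W. Writing g = a_0 + a_1 x + a_2 x^2, the coefficients solve the normal equations G · a = b where
  G_{ij} = <φ_i, φ_j> and b_i = <f, φ_i>, with φ_0 = 1, φ_1 = x, φ_2 = x^2.
G =
  [2, 0, 2/3]
  [0, 2/3, 0]
  [2/3, 0, 2/5],
b = (-116/15, 4/15, -108/35).
Solving gives a_0 = -102/35, a_1 = 2/5, a_2 = -20/7, so
  g(x) = -20*x^2/7 + 2*x/5 - 102/35.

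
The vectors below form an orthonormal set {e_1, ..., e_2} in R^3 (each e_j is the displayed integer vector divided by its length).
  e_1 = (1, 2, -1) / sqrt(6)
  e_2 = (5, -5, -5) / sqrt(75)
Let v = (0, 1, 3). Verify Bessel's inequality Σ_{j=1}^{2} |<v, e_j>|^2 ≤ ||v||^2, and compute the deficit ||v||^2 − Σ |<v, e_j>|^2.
Σ |<v, e_j>|^2 = 11/2; ||v||^2 = 10; deficit = 9/2

Write each e_j = u_j / sqrt(<u_j, u_j>) where u_j is the displayed integer vector. Then <v, e_j> = <v, u_j> / sqrt(<u_j, u_j>), so |<v, e_j>|^2 = <v, u_j>^2 / <u_j, u_j>.
Coefficients: <v, e_1> = -1/sqrt(6), <v, e_2> = -20/sqrt(75).
Square and sum: Σ |<v, e_j>|^2 = 11/2.
Compute ||v||^2 = v·v = 10.
Deficit = 10 − 11/2 = 9/2 ≥ 0, confirming Bessel's inequality. (The deficit equals ||v − Σ <v,e_j> e_j||^2, the squared distance from v to span{e_j}.)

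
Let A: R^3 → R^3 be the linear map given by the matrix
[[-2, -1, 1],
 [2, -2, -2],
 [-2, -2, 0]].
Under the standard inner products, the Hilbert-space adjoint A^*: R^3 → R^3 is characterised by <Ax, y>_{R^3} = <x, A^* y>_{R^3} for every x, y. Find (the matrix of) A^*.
A^* = A^T =
[[-2, 2, -2],
 [-1, -2, -2],
 [1, -2, 0]]

For real matrices with standard dot products, the defining identity <Ax, y> = <x, A^* y> gives (Ax)^T y = x^T (A^*) y, i.e. x^T A^T y = x^T (A^*) y. Since this holds for all x, y, we must have A^* = A^T. Therefore
A^* =
[[-2, 2, -2],
 [-1, -2, -2],
 [1, -2, 0]].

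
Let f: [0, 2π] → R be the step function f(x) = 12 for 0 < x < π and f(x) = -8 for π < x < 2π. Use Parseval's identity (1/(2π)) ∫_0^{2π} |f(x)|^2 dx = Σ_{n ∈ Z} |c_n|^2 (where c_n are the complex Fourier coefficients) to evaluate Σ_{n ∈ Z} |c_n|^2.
Σ |c_n|^2 = 104

Parseval equates the L^2 energy of f (normalised by 1/(2π)) with the ℓ^2 sum of its Fourier coefficients: (1/(2π)) ∫_0^{2π} |f|^2 = Σ |c_n|^2.
Compute the left side: (1/(2π)) [∫_0^π 12^2 dx + ∫_π^{2π} (-8)^2 dx] = (1/(2π)) · (144π + 64π) = (144 + 64)/2 = 104.
So Σ_{n ∈ Z} |c_n|^2 = 104.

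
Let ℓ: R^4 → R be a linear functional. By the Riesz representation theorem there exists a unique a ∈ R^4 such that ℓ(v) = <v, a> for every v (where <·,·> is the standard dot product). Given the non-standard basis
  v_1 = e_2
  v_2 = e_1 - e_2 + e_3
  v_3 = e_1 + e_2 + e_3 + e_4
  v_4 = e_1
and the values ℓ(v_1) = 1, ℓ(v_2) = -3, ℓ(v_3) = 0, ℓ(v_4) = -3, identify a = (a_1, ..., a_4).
a = (-3, 1, 1, 1)

Write a = (a_1, ..., a_4) in the standard basis. For each basis vector v_i, ℓ(v_i) = <v_i, a> is a linear equation in the a_j's. Collect the n equations into a matrix system V a = ℓ, where row i of V is v_i (expressed in the standard basis). Since V is invertible (lower-triangular with 1s on the diagonal, up to permutation), solve by back-substitution:
  V =
[[0, 1, 0, 0],
 [1, -1, 1, 0],
 [1, 1, 1, 1],
 [1, 0, 0, 0]]
  V a = (1, -3, 0, -3)
Solving gives a = (-3, 1, 1, 1).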